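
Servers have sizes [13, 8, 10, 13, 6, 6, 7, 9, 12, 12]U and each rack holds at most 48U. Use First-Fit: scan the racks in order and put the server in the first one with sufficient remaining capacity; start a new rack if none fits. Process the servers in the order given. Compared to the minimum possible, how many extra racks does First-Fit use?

First-Fit: [13,8,10,13] [6,6,7,9,12] [12] → 3 racks.
Total size 96U; any packing needs at least ⌈96/48⌉ = 2 racks.
An optimal packing achieves that bound: [13,13,12,10] [12,9,8,7,6,6] → 2 racks.
Excess: 3 − 2 = 1.

1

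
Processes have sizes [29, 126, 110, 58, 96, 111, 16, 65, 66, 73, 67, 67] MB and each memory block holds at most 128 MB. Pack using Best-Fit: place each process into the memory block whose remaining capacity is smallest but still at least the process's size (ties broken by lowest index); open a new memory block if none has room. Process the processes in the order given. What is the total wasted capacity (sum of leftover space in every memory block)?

396

29 MB → memory block 1 (remaining 99 MB)
126 MB → memory block 2 (remaining 2 MB)
110 MB → memory block 3 (remaining 18 MB)
58 MB → memory block 1 (remaining 41 MB)
96 MB → memory block 4 (remaining 32 MB)
111 MB → memory block 5 (remaining 17 MB)
16 MB → memory block 5 (remaining 1 MB)
65 MB → memory block 6 (remaining 63 MB)
66 MB → memory block 7 (remaining 62 MB)
73 MB → memory block 8 (remaining 55 MB)
67 MB → memory block 9 (remaining 61 MB)
67 MB → memory block 10 (remaining 61 MB)
10 memory blocks × 128 MB = 1280 MB; used 884 MB; unused 396 MB.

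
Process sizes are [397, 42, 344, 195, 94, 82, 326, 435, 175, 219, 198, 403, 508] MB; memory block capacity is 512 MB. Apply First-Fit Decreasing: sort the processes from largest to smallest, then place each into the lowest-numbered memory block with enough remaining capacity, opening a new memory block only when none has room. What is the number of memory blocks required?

Sorted descending: 508, 435, 403, 397, 344, 326, 219, 198, 195, 175, 94, 82, 42.
508 MB → memory block 1 (remaining 4 MB)
435 MB → memory block 2 (remaining 77 MB)
403 MB → memory block 3 (remaining 109 MB)
397 MB → memory block 4 (remaining 115 MB)
344 MB → memory block 5 (remaining 168 MB)
326 MB → memory block 6 (remaining 186 MB)
219 MB → memory block 7 (remaining 293 MB)
198 MB → memory block 7 (remaining 95 MB)
195 MB → memory block 8 (remaining 317 MB)
175 MB → memory block 6 (remaining 11 MB)
94 MB → memory block 3 (remaining 15 MB)
82 MB → memory block 4 (remaining 33 MB)
42 MB → memory block 2 (remaining 35 MB)
Final memory blocks: [508] [435,42] [403,94] [397,82] [344] [326,175] [219,198] [195].

8 memory blocks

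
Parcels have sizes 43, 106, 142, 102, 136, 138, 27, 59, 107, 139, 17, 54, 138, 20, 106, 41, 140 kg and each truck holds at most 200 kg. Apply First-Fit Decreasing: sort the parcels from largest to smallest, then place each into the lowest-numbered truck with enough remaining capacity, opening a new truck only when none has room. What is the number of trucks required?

Sorted descending: 142, 140, 139, 138, 138, 136, 107, 106, 106, 102, 59, 54, 43, 41, 27, 20, 17.
Put 142 kg in truck 1; 58 kg remain.
Put 140 kg in truck 2; 60 kg remain.
Put 139 kg in truck 3; 61 kg remain.
Put 138 kg in truck 4; 62 kg remain.
Put 138 kg in truck 5; 62 kg remain.
Put 136 kg in truck 6; 64 kg remain.
Put 107 kg in truck 7; 93 kg remain.
Put 106 kg in truck 8; 94 kg remain.
Put 106 kg in truck 9; 94 kg remain.
Put 102 kg in truck 10; 98 kg remain.
Put 59 kg in truck 2; 1 kg remain.
Put 54 kg in truck 1; 4 kg remain.
Put 43 kg in truck 3; 18 kg remain.
Put 41 kg in truck 4; 21 kg remain.
Put 27 kg in truck 5; 35 kg remain.
Put 20 kg in truck 4; 1 kg remain.
Put 17 kg in truck 3; 1 kg remain.

10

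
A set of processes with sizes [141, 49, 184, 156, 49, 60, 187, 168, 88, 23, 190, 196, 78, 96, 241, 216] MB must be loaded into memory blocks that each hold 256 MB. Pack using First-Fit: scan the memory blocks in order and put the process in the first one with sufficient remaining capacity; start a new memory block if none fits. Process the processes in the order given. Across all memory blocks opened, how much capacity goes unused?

438

memory block 1: place 141 MB, 115 MB left
memory block 1: place 49 MB, 66 MB left
memory block 2: place 184 MB, 72 MB left
memory block 3: place 156 MB, 100 MB left
memory block 1: place 49 MB, 17 MB left
memory block 2: place 60 MB, 12 MB left
memory block 4: place 187 MB, 69 MB left
memory block 5: place 168 MB, 88 MB left
memory block 3: place 88 MB, 12 MB left
memory block 4: place 23 MB, 46 MB left
memory block 6: place 190 MB, 66 MB left
memory block 7: place 196 MB, 60 MB left
memory block 5: place 78 MB, 10 MB left
memory block 8: place 96 MB, 160 MB left
memory block 9: place 241 MB, 15 MB left
memory block 10: place 216 MB, 40 MB left
10 memory blocks × 256 MB = 2560 MB; used 2122 MB; unused 438 MB.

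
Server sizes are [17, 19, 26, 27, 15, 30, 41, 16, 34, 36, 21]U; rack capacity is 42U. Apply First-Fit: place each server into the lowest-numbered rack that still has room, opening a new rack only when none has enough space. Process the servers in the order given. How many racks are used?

rack 1: place 17U, 25U left
rack 1: place 19U, 6U left
rack 2: place 26U, 16U left
rack 3: place 27U, 15U left
rack 2: place 15U, 1U left
rack 4: place 30U, 12U left
rack 5: place 41U, 1U left
rack 6: place 16U, 26U left
rack 7: place 34U, 8U left
rack 8: place 36U, 6U left
rack 6: place 21U, 5U left
Final racks: [17,19] [26,15] [27] [30] [41] [16,21] [34] [36].

8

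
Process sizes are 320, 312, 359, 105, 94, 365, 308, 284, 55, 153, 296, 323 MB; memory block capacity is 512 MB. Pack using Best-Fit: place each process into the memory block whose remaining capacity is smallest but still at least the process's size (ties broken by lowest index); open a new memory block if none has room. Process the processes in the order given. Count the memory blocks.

8

Put 320 MB in memory block 1; 192 MB remain.
Put 312 MB in memory block 2; 200 MB remain.
Put 359 MB in memory block 3; 153 MB remain.
Put 105 MB in memory block 3; 48 MB remain.
Put 94 MB in memory block 1; 98 MB remain.
Put 365 MB in memory block 4; 147 MB remain.
Put 308 MB in memory block 5; 204 MB remain.
Put 284 MB in memory block 6; 228 MB remain.
Put 55 MB in memory block 1; 43 MB remain.
Put 153 MB in memory block 2; 47 MB remain.
Put 296 MB in memory block 7; 216 MB remain.
Put 323 MB in memory block 8; 189 MB remain.
Final memory blocks: [320,94,55] [312,153] [359,105] [365] [308] [284] [296] [323].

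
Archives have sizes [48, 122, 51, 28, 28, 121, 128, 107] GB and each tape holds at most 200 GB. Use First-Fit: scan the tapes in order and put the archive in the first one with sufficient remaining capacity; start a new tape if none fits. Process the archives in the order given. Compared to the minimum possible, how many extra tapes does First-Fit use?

0

First-Fit: [48,122,28] [51,28,121] [128] [107] → 4 tapes.
Total size 633 GB; any packing needs at least ⌈633/200⌉ = 4 tapes.
So 4 is already optimal.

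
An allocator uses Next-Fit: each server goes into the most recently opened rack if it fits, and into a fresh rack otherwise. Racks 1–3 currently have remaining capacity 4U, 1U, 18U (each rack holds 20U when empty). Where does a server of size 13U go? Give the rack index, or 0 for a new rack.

Next-Fit only looks at rack 3, which has 18U free.
13U fits there.

3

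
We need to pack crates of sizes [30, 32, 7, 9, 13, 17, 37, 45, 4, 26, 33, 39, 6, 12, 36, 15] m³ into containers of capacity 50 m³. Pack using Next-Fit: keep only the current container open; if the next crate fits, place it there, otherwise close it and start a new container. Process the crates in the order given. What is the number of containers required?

10 containers

container 1: place 30 m³, 20 m³ left
container 2: place 32 m³, 18 m³ left
container 2: place 7 m³, 11 m³ left
container 2: place 9 m³, 2 m³ left
container 3: place 13 m³, 37 m³ left
container 3: place 17 m³, 20 m³ left
container 4: place 37 m³, 13 m³ left
container 5: place 45 m³, 5 m³ left
container 5: place 4 m³, 1 m³ left
container 6: place 26 m³, 24 m³ left
container 7: place 33 m³, 17 m³ left
container 8: place 39 m³, 11 m³ left
container 8: place 6 m³, 5 m³ left
container 9: place 12 m³, 38 m³ left
container 9: place 36 m³, 2 m³ left
container 10: place 15 m³, 35 m³ left
Final containers: [30] [32,7,9] [13,17] [37] [45,4] [26] [33] [39,6] [12,36] [15].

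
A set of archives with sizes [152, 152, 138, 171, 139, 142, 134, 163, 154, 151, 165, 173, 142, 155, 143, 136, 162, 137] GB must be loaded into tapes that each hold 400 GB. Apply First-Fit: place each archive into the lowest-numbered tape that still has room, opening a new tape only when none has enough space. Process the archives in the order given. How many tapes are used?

Put 152 GB in tape 1; 248 GB remain.
Put 152 GB in tape 1; 96 GB remain.
Put 138 GB in tape 2; 262 GB remain.
Put 171 GB in tape 2; 91 GB remain.
Put 139 GB in tape 3; 261 GB remain.
Put 142 GB in tape 3; 119 GB remain.
Put 134 GB in tape 4; 266 GB remain.
Put 163 GB in tape 4; 103 GB remain.
Put 154 GB in tape 5; 246 GB remain.
Put 151 GB in tape 5; 95 GB remain.
Put 165 GB in tape 6; 235 GB remain.
Put 173 GB in tape 6; 62 GB remain.
Put 142 GB in tape 7; 258 GB remain.
Put 155 GB in tape 7; 103 GB remain.
Put 143 GB in tape 8; 257 GB remain.
Put 136 GB in tape 8; 121 GB remain.
Put 162 GB in tape 9; 238 GB remain.
Put 137 GB in tape 9; 101 GB remain.
Final tapes: [152,152] [138,171] [139,142] [134,163] [154,151] [165,173] [142,155] [143,136] [162,137].

9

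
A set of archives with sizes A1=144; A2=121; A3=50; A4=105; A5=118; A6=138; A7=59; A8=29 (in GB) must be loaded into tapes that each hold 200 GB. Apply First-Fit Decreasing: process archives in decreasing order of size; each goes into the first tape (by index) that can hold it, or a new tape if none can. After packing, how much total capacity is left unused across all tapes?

Sorted descending: 144, 138, 121, 118, 105, 59, 50, 29.
144 GB → tape 1 (remaining 56 GB)
138 GB → tape 2 (remaining 62 GB)
121 GB → tape 3 (remaining 79 GB)
118 GB → tape 4 (remaining 82 GB)
105 GB → tape 5 (remaining 95 GB)
59 GB → tape 2 (remaining 3 GB)
50 GB → tape 1 (remaining 6 GB)
29 GB → tape 3 (remaining 50 GB)
5 tapes × 200 GB = 1000 GB; used 764 GB; unused 236 GB.

236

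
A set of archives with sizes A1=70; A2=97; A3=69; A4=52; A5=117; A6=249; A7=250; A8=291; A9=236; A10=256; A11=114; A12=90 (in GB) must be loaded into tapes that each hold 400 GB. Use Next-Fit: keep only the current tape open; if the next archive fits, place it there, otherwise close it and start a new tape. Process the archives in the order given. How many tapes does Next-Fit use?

A1 (70 GB) → tape 1 (remaining 330 GB)
A2 (97 GB) → tape 1 (remaining 233 GB)
A3 (69 GB) → tape 1 (remaining 164 GB)
A4 (52 GB) → tape 1 (remaining 112 GB)
A5 (117 GB) → tape 2 (remaining 283 GB)
A6 (249 GB) → tape 2 (remaining 34 GB)
A7 (250 GB) → tape 3 (remaining 150 GB)
A8 (291 GB) → tape 4 (remaining 109 GB)
A9 (236 GB) → tape 5 (remaining 164 GB)
A10 (256 GB) → tape 6 (remaining 144 GB)
A11 (114 GB) → tape 6 (remaining 30 GB)
A12 (90 GB) → tape 7 (remaining 310 GB)

7 tapes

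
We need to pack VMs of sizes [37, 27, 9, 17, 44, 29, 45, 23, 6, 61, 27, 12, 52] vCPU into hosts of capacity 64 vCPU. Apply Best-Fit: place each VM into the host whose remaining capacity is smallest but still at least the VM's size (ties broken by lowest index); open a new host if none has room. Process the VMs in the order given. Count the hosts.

host 1: place 37 vCPU, 27 vCPU left
host 1: place 27 vCPU, 0 vCPU left
host 2: place 9 vCPU, 55 vCPU left
host 2: place 17 vCPU, 38 vCPU left
host 3: place 44 vCPU, 20 vCPU left
host 2: place 29 vCPU, 9 vCPU left
host 4: place 45 vCPU, 19 vCPU left
host 5: place 23 vCPU, 41 vCPU left
host 2: place 6 vCPU, 3 vCPU left
host 6: place 61 vCPU, 3 vCPU left
host 5: place 27 vCPU, 14 vCPU left
host 5: place 12 vCPU, 2 vCPU left
host 7: place 52 vCPU, 12 vCPU left

7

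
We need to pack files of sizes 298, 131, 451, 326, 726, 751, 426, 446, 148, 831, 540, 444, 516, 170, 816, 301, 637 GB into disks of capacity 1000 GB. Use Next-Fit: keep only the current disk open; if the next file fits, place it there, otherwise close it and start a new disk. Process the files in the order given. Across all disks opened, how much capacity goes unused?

2042

Put 298 GB in disk 1; 702 GB remain.
Put 131 GB in disk 1; 571 GB remain.
Put 451 GB in disk 1; 120 GB remain.
Put 326 GB in disk 2; 674 GB remain.
Put 726 GB in disk 3; 274 GB remain.
Put 751 GB in disk 4; 249 GB remain.
Put 426 GB in disk 5; 574 GB remain.
Put 446 GB in disk 5; 128 GB remain.
Put 148 GB in disk 6; 852 GB remain.
Put 831 GB in disk 6; 21 GB remain.
Put 540 GB in disk 7; 460 GB remain.
Put 444 GB in disk 7; 16 GB remain.
Put 516 GB in disk 8; 484 GB remain.
Put 170 GB in disk 8; 314 GB remain.
Put 816 GB in disk 9; 184 GB remain.
Put 301 GB in disk 10; 699 GB remain.
Put 637 GB in disk 10; 62 GB remain.
10 disks × 1000 GB = 10000 GB; used 7958 GB; unused 2042 GB.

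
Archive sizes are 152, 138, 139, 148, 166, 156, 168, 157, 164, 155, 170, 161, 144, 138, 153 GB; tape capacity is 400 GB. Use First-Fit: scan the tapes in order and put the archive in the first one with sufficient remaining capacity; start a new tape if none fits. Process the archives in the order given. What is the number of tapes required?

tape 1: place 152 GB, 248 GB left
tape 1: place 138 GB, 110 GB left
tape 2: place 139 GB, 261 GB left
tape 2: place 148 GB, 113 GB left
tape 3: place 166 GB, 234 GB left
tape 3: place 156 GB, 78 GB left
tape 4: place 168 GB, 232 GB left
tape 4: place 157 GB, 75 GB left
tape 5: place 164 GB, 236 GB left
tape 5: place 155 GB, 81 GB left
tape 6: place 170 GB, 230 GB left
tape 6: place 161 GB, 69 GB left
tape 7: place 144 GB, 256 GB left
tape 7: place 138 GB, 118 GB left
tape 8: place 153 GB, 247 GB left
Final tapes: [152,138] [139,148] [166,156] [168,157] [164,155] [170,161] [144,138] [153].

8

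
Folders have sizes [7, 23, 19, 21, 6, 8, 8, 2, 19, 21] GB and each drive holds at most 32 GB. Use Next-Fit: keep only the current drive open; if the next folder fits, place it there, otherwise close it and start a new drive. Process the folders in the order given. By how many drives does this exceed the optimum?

1

Next-Fit: [7,23] [19] [21,6] [8,8,2] [19] [21] → 6 drives.
Total size 134 GB; any packing needs at least ⌈134/32⌉ = 5 drives.
An optimal packing achieves that bound: [23,8] [21,8,2] [21,7] [19,6] [19] → 5 drives.
Excess: 6 − 5 = 1.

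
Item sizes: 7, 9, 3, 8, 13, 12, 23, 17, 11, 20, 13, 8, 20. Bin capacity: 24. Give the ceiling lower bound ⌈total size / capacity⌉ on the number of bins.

7

Total size = 7 + 9 + 3 + 8 + 13 + 12 + 23 + 17 + 11 + 20 + 13 + 8 + 20 = 164.
⌈164 / 24⌉ = 7.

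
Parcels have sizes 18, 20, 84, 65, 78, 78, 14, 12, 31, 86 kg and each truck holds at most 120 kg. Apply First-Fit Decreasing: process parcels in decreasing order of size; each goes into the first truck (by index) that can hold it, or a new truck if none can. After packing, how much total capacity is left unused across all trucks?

114

Sorted descending: 86, 84, 78, 78, 65, 31, 20, 18, 14, 12.
truck 1: place 86 kg, 34 kg left
truck 2: place 84 kg, 36 kg left
truck 3: place 78 kg, 42 kg left
truck 4: place 78 kg, 42 kg left
truck 5: place 65 kg, 55 kg left
truck 1: place 31 kg, 3 kg left
truck 2: place 20 kg, 16 kg left
truck 3: place 18 kg, 24 kg left
truck 2: place 14 kg, 2 kg left
truck 3: place 12 kg, 12 kg left
5 trucks × 120 kg = 600 kg; used 486 kg; unused 114 kg.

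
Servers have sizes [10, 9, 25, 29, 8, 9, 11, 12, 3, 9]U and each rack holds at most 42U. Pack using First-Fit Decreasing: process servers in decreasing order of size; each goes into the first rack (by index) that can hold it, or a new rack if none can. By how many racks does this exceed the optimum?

1

First-Fit Decreasing: [29,12] [25,11,3] [10,9,9,9] [8] → 4 racks.
Total size 125U; any packing needs at least ⌈125/42⌉ = 3 racks.
An optimal packing achieves that bound: [29,12] [25,9,8] [11,10,9,9,3] → 3 racks.
Excess: 4 − 3 = 1.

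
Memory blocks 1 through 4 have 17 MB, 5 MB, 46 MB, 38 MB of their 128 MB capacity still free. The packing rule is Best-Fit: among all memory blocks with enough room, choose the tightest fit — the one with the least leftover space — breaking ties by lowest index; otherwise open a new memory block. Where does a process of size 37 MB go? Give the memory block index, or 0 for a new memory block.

4

Memory blocks with room: memory block 3 (46 MB), memory block 4 (38 MB).
Tightest fit is memory block 4 with 38 MB free.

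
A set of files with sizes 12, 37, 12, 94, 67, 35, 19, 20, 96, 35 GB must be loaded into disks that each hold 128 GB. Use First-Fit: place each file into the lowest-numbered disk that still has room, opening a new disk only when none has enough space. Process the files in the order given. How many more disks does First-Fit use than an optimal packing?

First-Fit: [12,37,12,67] [94,19] [35,20,35] [96] → 4 disks.
Total size 427 GB; any packing needs at least ⌈427/128⌉ = 4 disks.
So 4 is already optimal.

0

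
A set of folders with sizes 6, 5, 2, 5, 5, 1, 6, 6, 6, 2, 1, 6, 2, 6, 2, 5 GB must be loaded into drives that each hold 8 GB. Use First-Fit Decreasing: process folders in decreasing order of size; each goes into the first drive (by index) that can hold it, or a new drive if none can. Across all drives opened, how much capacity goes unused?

Sorted descending: 6, 6, 6, 6, 6, 6, 5, 5, 5, 5, 2, 2, 2, 2, 1, 1.
Put 6 GB in drive 1; 2 GB remain.
Put 6 GB in drive 2; 2 GB remain.
Put 6 GB in drive 3; 2 GB remain.
Put 6 GB in drive 4; 2 GB remain.
Put 6 GB in drive 5; 2 GB remain.
Put 6 GB in drive 6; 2 GB remain.
Put 5 GB in drive 7; 3 GB remain.
Put 5 GB in drive 8; 3 GB remain.
Put 5 GB in drive 9; 3 GB remain.
Put 5 GB in drive 10; 3 GB remain.
Put 2 GB in drive 1; 0 GB remain.
Put 2 GB in drive 2; 0 GB remain.
Put 2 GB in drive 3; 0 GB remain.
Put 2 GB in drive 4; 0 GB remain.
Put 1 GB in drive 5; 1 GB remain.
Put 1 GB in drive 5; 0 GB remain.
10 drives × 8 GB = 80 GB; used 66 GB; unused 14 GB.

14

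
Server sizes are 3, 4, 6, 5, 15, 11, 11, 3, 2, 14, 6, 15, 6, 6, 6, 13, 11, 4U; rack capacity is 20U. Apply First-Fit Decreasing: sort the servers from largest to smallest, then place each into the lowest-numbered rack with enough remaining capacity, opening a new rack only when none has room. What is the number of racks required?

Sorted descending: 15, 15, 14, 13, 11, 11, 11, 6, 6, 6, 6, 6, 5, 4, 4, 3, 3, 2.
rack 1: place 15U, 5U left
rack 2: place 15U, 5U left
rack 3: place 14U, 6U left
rack 4: place 13U, 7U left
rack 5: place 11U, 9U left
rack 6: place 11U, 9U left
rack 7: place 11U, 9U left
rack 3: place 6U, 0U left
rack 4: place 6U, 1U left
rack 5: place 6U, 3U left
rack 6: place 6U, 3U left
rack 7: place 6U, 3U left
rack 1: place 5U, 0U left
rack 2: place 4U, 1U left
rack 8: place 4U, 16U left
rack 5: place 3U, 0U left
rack 6: place 3U, 0U left
rack 7: place 2U, 1U left
Final racks: [15,5] [15,4] [14,6] [13,6] [11,6,3] [11,6,3] [11,6,2] [4].

8 racks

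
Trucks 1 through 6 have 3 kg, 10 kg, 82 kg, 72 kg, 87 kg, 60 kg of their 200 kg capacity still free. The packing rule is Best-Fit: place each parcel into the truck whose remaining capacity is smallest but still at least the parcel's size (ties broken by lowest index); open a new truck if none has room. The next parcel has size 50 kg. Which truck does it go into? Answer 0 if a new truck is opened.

6

Trucks with room: truck 3 (82 kg), truck 4 (72 kg), truck 5 (87 kg), truck 6 (60 kg).
Tightest fit is truck 6 with 60 kg free.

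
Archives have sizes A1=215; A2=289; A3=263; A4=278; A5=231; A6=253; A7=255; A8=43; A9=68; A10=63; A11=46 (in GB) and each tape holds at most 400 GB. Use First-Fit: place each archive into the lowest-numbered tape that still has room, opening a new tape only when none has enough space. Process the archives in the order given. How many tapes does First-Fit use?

7

A1 (215 GB) → tape 1 (remaining 185 GB)
A2 (289 GB) → tape 2 (remaining 111 GB)
A3 (263 GB) → tape 3 (remaining 137 GB)
A4 (278 GB) → tape 4 (remaining 122 GB)
A5 (231 GB) → tape 5 (remaining 169 GB)
A6 (253 GB) → tape 6 (remaining 147 GB)
A7 (255 GB) → tape 7 (remaining 145 GB)
A8 (43 GB) → tape 1 (remaining 142 GB)
A9 (68 GB) → tape 1 (remaining 74 GB)
A10 (63 GB) → tape 1 (remaining 11 GB)
A11 (46 GB) → tape 2 (remaining 65 GB)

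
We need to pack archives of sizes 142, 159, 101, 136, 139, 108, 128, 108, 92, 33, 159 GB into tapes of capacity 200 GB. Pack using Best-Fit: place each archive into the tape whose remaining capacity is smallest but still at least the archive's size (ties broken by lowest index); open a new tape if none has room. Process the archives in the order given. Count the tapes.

9

tape 1: place 142 GB, 58 GB left
tape 2: place 159 GB, 41 GB left
tape 3: place 101 GB, 99 GB left
tape 4: place 136 GB, 64 GB left
tape 5: place 139 GB, 61 GB left
tape 6: place 108 GB, 92 GB left
tape 7: place 128 GB, 72 GB left
tape 8: place 108 GB, 92 GB left
tape 6: place 92 GB, 0 GB left
tape 2: place 33 GB, 8 GB left
tape 9: place 159 GB, 41 GB left
Final tapes: [142] [159,33] [101] [136] [139] [108,92] [128] [108] [159].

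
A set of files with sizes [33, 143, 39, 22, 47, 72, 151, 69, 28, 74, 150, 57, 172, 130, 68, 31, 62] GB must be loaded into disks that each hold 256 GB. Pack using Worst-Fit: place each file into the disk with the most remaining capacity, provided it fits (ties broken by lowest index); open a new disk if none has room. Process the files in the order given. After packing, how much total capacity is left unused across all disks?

188

disk 1: place 33 GB, 223 GB left
disk 1: place 143 GB, 80 GB left
disk 1: place 39 GB, 41 GB left
disk 1: place 22 GB, 19 GB left
disk 2: place 47 GB, 209 GB left
disk 2: place 72 GB, 137 GB left
disk 3: place 151 GB, 105 GB left
disk 2: place 69 GB, 68 GB left
disk 3: place 28 GB, 77 GB left
disk 3: place 74 GB, 3 GB left
disk 4: place 150 GB, 106 GB left
disk 4: place 57 GB, 49 GB left
disk 5: place 172 GB, 84 GB left
disk 6: place 130 GB, 126 GB left
disk 6: place 68 GB, 58 GB left
disk 5: place 31 GB, 53 GB left
disk 2: place 62 GB, 6 GB left
6 disks × 256 GB = 1536 GB; used 1348 GB; unused 188 GB.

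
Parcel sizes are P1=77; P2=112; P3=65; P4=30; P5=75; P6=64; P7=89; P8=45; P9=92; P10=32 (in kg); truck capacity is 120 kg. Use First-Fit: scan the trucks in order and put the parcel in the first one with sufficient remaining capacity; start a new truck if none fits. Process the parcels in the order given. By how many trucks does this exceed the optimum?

First-Fit: [77,30] [112] [65,45] [75,32] [64] [89] [92] → 7 trucks.
7 parcels exceed 60 kg (half the capacity), and no two of those can share a truck, so at least 7 trucks are needed.
So 7 is already optimal.

0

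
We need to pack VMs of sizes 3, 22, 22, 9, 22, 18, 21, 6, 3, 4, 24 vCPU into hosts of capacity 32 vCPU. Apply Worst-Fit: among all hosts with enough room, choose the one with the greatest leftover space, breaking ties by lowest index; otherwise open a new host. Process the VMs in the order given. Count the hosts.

host 1: place 3 vCPU, 29 vCPU left
host 1: place 22 vCPU, 7 vCPU left
host 2: place 22 vCPU, 10 vCPU left
host 2: place 9 vCPU, 1 vCPU left
host 3: place 22 vCPU, 10 vCPU left
host 4: place 18 vCPU, 14 vCPU left
host 5: place 21 vCPU, 11 vCPU left
host 4: place 6 vCPU, 8 vCPU left
host 5: place 3 vCPU, 8 vCPU left
host 3: place 4 vCPU, 6 vCPU left
host 6: place 24 vCPU, 8 vCPU left

6 hosts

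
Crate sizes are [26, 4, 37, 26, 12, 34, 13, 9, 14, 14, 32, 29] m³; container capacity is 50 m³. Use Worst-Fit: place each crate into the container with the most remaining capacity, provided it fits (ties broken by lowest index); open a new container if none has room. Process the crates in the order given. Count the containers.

7

container 1: place 26 m³, 24 m³ left
container 1: place 4 m³, 20 m³ left
container 2: place 37 m³, 13 m³ left
container 3: place 26 m³, 24 m³ left
container 3: place 12 m³, 12 m³ left
container 4: place 34 m³, 16 m³ left
container 1: place 13 m³, 7 m³ left
container 4: place 9 m³, 7 m³ left
container 5: place 14 m³, 36 m³ left
container 5: place 14 m³, 22 m³ left
container 6: place 32 m³, 18 m³ left
container 7: place 29 m³, 21 m³ left
Final containers: [26,4,13] [37] [26,12] [34,9] [14,14] [32] [29].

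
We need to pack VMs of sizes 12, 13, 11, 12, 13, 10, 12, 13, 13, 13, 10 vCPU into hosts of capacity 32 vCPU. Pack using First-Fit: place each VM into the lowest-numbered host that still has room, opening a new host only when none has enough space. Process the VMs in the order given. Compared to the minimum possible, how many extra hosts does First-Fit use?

First-Fit: [12,13] [11,12] [13,10] [12,13] [13,13] [10] → 6 hosts.
Total size 132 vCPU; any packing needs at least ⌈132/32⌉ = 5 hosts.
An optimal packing achieves that bound: [13,13] [13,13] [13,12] [12,12] [11,10,10] → 5 hosts.
Excess: 6 − 5 = 1.

1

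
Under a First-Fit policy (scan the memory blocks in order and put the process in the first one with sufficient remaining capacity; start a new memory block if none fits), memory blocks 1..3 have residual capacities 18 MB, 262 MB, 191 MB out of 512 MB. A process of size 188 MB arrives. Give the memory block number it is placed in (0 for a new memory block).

Memory blocks with room: memory block 2 (262 MB), memory block 3 (191 MB).
The first with room is memory block 2.

2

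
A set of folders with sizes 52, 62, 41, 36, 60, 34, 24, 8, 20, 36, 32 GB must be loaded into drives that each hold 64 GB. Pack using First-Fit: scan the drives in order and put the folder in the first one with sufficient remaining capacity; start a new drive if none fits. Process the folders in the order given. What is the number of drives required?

8 drives

drive 1: place 52 GB, 12 GB left
drive 2: place 62 GB, 2 GB left
drive 3: place 41 GB, 23 GB left
drive 4: place 36 GB, 28 GB left
drive 5: place 60 GB, 4 GB left
drive 6: place 34 GB, 30 GB left
drive 4: place 24 GB, 4 GB left
drive 1: place 8 GB, 4 GB left
drive 3: place 20 GB, 3 GB left
drive 7: place 36 GB, 28 GB left
drive 8: place 32 GB, 32 GB left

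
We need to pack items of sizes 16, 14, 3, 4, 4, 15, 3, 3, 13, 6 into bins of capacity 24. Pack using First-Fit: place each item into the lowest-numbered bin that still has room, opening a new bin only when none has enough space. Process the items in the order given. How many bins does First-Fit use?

4

bin 1: place 16, 8 left
bin 2: place 14, 10 left
bin 1: place 3, 5 left
bin 1: place 4, 1 left
bin 2: place 4, 6 left
bin 3: place 15, 9 left
bin 2: place 3, 3 left
bin 2: place 3, 0 left
bin 4: place 13, 11 left
bin 3: place 6, 3 left
Final bins: [16,3,4] [14,4,3,3] [15,6] [13].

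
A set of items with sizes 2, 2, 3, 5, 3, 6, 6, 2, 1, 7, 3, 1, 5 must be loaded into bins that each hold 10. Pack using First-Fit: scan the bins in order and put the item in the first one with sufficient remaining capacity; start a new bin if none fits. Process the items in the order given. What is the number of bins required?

Put 2 in bin 1; 8 remain.
Put 2 in bin 1; 6 remain.
Put 3 in bin 1; 3 remain.
Put 5 in bin 2; 5 remain.
Put 3 in bin 1; 0 remain.
Put 6 in bin 3; 4 remain.
Put 6 in bin 4; 4 remain.
Put 2 in bin 2; 3 remain.
Put 1 in bin 2; 2 remain.
Put 7 in bin 5; 3 remain.
Put 3 in bin 3; 1 remain.
Put 1 in bin 2; 1 remain.
Put 5 in bin 6; 5 remain.
Final bins: [2,2,3,3] [5,2,1,1] [6,3] [6] [7] [5].

6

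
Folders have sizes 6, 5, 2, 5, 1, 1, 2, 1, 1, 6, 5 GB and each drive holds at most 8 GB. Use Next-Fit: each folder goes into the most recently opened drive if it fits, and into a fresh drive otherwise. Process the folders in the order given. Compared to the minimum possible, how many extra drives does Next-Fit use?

1

Next-Fit: [6] [5,2] [5,1,1] [2,1,1] [6] [5] → 6 drives.
Total size 35 GB; any packing needs at least ⌈35/8⌉ = 5 drives.
An optimal packing achieves that bound: [6,2] [6,2] [5,1,1,1] [5,1] [5] → 5 drives.
Excess: 6 − 5 = 1.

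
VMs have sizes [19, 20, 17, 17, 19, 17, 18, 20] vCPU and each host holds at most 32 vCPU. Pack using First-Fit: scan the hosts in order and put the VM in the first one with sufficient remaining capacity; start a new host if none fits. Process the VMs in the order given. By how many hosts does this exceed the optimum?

First-Fit: [19] [20] [17] [17] [19] [17] [18] [20] → 8 hosts.
8 VMs exceed 16 vCPU (half the capacity), and no two of those can share a host, so at least 8 hosts are needed.
So 8 is already optimal.

0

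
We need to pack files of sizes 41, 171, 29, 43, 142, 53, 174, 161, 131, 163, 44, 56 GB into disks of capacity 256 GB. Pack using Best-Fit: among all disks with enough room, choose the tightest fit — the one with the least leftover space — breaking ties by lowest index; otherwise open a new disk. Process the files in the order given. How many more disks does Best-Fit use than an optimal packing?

0

Best-Fit: [41,171,29] [43,142,53] [174,44] [161] [131] [163,56] → 6 disks.
6 files exceed 128 GB (half the capacity), and no two of those can share a disk, so at least 6 disks are needed.
So 6 is already optimal.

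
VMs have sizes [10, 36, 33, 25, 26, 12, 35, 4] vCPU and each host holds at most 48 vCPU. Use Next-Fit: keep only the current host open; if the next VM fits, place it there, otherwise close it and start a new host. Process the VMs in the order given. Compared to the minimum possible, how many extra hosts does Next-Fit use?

Next-Fit: [10,36] [33] [25] [26,12] [35,4] → 5 hosts.
5 VMs exceed 24 vCPU (half the capacity), and no two of those can share a host, so at least 5 hosts are needed.
So 5 is already optimal.

0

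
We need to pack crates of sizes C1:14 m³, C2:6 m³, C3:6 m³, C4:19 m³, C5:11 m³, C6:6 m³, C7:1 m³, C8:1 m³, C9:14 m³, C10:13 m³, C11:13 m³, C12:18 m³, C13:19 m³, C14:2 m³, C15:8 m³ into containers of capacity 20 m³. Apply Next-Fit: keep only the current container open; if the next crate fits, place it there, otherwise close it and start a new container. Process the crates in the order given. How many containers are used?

10

Put C1 (14 m³) in container 1; 6 m³ remain.
Put C2 (6 m³) in container 1; 0 m³ remain.
Put C3 (6 m³) in container 2; 14 m³ remain.
Put C4 (19 m³) in container 3; 1 m³ remain.
Put C5 (11 m³) in container 4; 9 m³ remain.
Put C6 (6 m³) in container 4; 3 m³ remain.
Put C7 (1 m³) in container 4; 2 m³ remain.
Put C8 (1 m³) in container 4; 1 m³ remain.
Put C9 (14 m³) in container 5; 6 m³ remain.
Put C10 (13 m³) in container 6; 7 m³ remain.
Put C11 (13 m³) in container 7; 7 m³ remain.
Put C12 (18 m³) in container 8; 2 m³ remain.
Put C13 (19 m³) in container 9; 1 m³ remain.
Put C14 (2 m³) in container 10; 18 m³ remain.
Put C15 (8 m³) in container 10; 10 m³ remain.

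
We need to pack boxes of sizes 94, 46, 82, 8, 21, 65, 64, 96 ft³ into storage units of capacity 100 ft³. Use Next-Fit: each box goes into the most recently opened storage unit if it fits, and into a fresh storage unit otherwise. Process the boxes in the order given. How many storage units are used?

94 ft³ → storage unit 1 (remaining 6 ft³)
46 ft³ → storage unit 2 (remaining 54 ft³)
82 ft³ → storage unit 3 (remaining 18 ft³)
8 ft³ → storage unit 3 (remaining 10 ft³)
21 ft³ → storage unit 4 (remaining 79 ft³)
65 ft³ → storage unit 4 (remaining 14 ft³)
64 ft³ → storage unit 5 (remaining 36 ft³)
96 ft³ → storage unit 6 (remaining 4 ft³)

6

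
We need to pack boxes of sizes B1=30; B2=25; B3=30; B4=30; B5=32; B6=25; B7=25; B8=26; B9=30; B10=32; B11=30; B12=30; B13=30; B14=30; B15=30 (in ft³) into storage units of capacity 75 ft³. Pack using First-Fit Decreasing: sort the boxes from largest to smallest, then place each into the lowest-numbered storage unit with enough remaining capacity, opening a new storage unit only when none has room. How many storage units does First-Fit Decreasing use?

Sorted descending: 32, 32, 30, 30, 30, 30, 30, 30, 30, 30, 30, 26, 25, 25, 25.
Put 32 ft³ in storage unit 1; 43 ft³ remain.
Put 32 ft³ in storage unit 1; 11 ft³ remain.
Put 30 ft³ in storage unit 2; 45 ft³ remain.
Put 30 ft³ in storage unit 2; 15 ft³ remain.
Put 30 ft³ in storage unit 3; 45 ft³ remain.
Put 30 ft³ in storage unit 3; 15 ft³ remain.
Put 30 ft³ in storage unit 4; 45 ft³ remain.
Put 30 ft³ in storage unit 4; 15 ft³ remain.
Put 30 ft³ in storage unit 5; 45 ft³ remain.
Put 30 ft³ in storage unit 5; 15 ft³ remain.
Put 30 ft³ in storage unit 6; 45 ft³ remain.
Put 26 ft³ in storage unit 6; 19 ft³ remain.
Put 25 ft³ in storage unit 7; 50 ft³ remain.
Put 25 ft³ in storage unit 7; 25 ft³ remain.
Put 25 ft³ in storage unit 7; 0 ft³ remain.
Final storage units: [32,32] [30,30] [30,30] [30,30] [30,30] [30,26] [25,25,25].

7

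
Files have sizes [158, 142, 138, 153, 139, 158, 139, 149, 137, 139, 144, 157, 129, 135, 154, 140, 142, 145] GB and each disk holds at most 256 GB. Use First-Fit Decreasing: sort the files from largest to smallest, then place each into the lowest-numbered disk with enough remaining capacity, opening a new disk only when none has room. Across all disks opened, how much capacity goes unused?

2010

Sorted descending: 158, 158, 157, 154, 153, 149, 145, 144, 142, 142, 140, 139, 139, 139, 138, 137, 135, 129.
disk 1: place 158 GB, 98 GB left
disk 2: place 158 GB, 98 GB left
disk 3: place 157 GB, 99 GB left
disk 4: place 154 GB, 102 GB left
disk 5: place 153 GB, 103 GB left
disk 6: place 149 GB, 107 GB left
disk 7: place 145 GB, 111 GB left
disk 8: place 144 GB, 112 GB left
disk 9: place 142 GB, 114 GB left
disk 10: place 142 GB, 114 GB left
disk 11: place 140 GB, 116 GB left
disk 12: place 139 GB, 117 GB left
disk 13: place 139 GB, 117 GB left
disk 14: place 139 GB, 117 GB left
disk 15: place 138 GB, 118 GB left
disk 16: place 137 GB, 119 GB left
disk 17: place 135 GB, 121 GB left
disk 18: place 129 GB, 127 GB left
18 disks × 256 GB = 4608 GB; used 2598 GB; unused 2010 GB.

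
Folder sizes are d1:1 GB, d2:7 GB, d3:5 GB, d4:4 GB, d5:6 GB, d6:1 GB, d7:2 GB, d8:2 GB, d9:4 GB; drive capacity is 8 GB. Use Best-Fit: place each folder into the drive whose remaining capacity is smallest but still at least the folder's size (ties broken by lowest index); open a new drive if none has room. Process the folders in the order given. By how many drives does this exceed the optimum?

Best-Fit: [1,7] [5,2] [4,2] [6,1] [4] → 5 drives.
Total size 32 GB; any packing needs at least ⌈32/8⌉ = 4 drives.
An optimal packing achieves that bound: [7,1] [6,2] [5,2,1] [4,4] → 4 drives.
Excess: 5 − 4 = 1.

1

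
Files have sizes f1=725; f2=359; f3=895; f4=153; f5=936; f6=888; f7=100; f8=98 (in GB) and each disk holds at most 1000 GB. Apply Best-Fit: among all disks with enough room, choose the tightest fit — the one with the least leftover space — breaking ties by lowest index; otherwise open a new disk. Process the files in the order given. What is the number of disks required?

disk 1: place f1 (725 GB), 275 GB left
disk 2: place f2 (359 GB), 641 GB left
disk 3: place f3 (895 GB), 105 GB left
disk 1: place f4 (153 GB), 122 GB left
disk 4: place f5 (936 GB), 64 GB left
disk 5: place f6 (888 GB), 112 GB left
disk 3: place f7 (100 GB), 5 GB left
disk 5: place f8 (98 GB), 14 GB left

5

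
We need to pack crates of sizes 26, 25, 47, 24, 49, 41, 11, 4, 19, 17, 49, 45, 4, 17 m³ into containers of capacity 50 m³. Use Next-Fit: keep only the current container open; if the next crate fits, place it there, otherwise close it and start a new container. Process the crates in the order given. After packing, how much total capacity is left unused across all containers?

Put 26 m³ in container 1; 24 m³ remain.
Put 25 m³ in container 2; 25 m³ remain.
Put 47 m³ in container 3; 3 m³ remain.
Put 24 m³ in container 4; 26 m³ remain.
Put 49 m³ in container 5; 1 m³ remain.
Put 41 m³ in container 6; 9 m³ remain.
Put 11 m³ in container 7; 39 m³ remain.
Put 4 m³ in container 7; 35 m³ remain.
Put 19 m³ in container 7; 16 m³ remain.
Put 17 m³ in container 8; 33 m³ remain.
Put 49 m³ in container 9; 1 m³ remain.
Put 45 m³ in container 10; 5 m³ remain.
Put 4 m³ in container 10; 1 m³ remain.
Put 17 m³ in container 11; 33 m³ remain.
11 containers × 50 m³ = 550 m³; used 378 m³; unused 172 m³.

172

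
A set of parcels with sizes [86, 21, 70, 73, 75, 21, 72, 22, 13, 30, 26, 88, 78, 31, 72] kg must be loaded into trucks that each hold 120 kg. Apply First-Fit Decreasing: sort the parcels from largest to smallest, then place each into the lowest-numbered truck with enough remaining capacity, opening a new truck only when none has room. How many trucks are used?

Sorted descending: 88, 86, 78, 75, 73, 72, 72, 70, 31, 30, 26, 22, 21, 21, 13.
88 kg → truck 1 (remaining 32 kg)
86 kg → truck 2 (remaining 34 kg)
78 kg → truck 3 (remaining 42 kg)
75 kg → truck 4 (remaining 45 kg)
73 kg → truck 5 (remaining 47 kg)
72 kg → truck 6 (remaining 48 kg)
72 kg → truck 7 (remaining 48 kg)
70 kg → truck 8 (remaining 50 kg)
31 kg → truck 1 (remaining 1 kg)
30 kg → truck 2 (remaining 4 kg)
26 kg → truck 3 (remaining 16 kg)
22 kg → truck 4 (remaining 23 kg)
21 kg → truck 4 (remaining 2 kg)
21 kg → truck 5 (remaining 26 kg)
13 kg → truck 3 (remaining 3 kg)

8 trucks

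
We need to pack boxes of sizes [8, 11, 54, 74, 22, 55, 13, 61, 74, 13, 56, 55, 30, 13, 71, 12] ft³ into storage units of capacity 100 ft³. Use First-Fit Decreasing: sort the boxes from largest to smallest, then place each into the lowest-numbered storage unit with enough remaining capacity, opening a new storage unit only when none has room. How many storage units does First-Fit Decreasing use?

Sorted descending: 74, 74, 71, 61, 56, 55, 55, 54, 30, 22, 13, 13, 13, 12, 11, 8.
storage unit 1: place 74 ft³, 26 ft³ left
storage unit 2: place 74 ft³, 26 ft³ left
storage unit 3: place 71 ft³, 29 ft³ left
storage unit 4: place 61 ft³, 39 ft³ left
storage unit 5: place 56 ft³, 44 ft³ left
storage unit 6: place 55 ft³, 45 ft³ left
storage unit 7: place 55 ft³, 45 ft³ left
storage unit 8: place 54 ft³, 46 ft³ left
storage unit 4: place 30 ft³, 9 ft³ left
storage unit 1: place 22 ft³, 4 ft³ left
storage unit 2: place 13 ft³, 13 ft³ left
storage unit 2: place 13 ft³, 0 ft³ left
storage unit 3: place 13 ft³, 16 ft³ left
storage unit 3: place 12 ft³, 4 ft³ left
storage unit 5: place 11 ft³, 33 ft³ left
storage unit 4: place 8 ft³, 1 ft³ left

8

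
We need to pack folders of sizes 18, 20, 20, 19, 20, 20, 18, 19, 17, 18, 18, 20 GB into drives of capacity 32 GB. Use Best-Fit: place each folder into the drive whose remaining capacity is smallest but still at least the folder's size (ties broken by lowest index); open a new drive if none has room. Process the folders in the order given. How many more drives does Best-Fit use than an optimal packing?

0

Best-Fit: [18] [20] [20] [19] [20] [20] [18] [19] [17] [18] [18] [20] → 12 drives.
12 folders exceed 16 GB (half the capacity), and no two of those can share a drive, so at least 12 drives are needed.
So 12 is already optimal.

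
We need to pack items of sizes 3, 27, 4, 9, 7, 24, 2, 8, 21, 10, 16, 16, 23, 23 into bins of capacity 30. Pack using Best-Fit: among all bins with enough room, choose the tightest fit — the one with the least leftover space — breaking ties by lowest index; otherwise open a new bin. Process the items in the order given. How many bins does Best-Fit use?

8

Put 3 in bin 1; 27 remain.
Put 27 in bin 1; 0 remain.
Put 4 in bin 2; 26 remain.
Put 9 in bin 2; 17 remain.
Put 7 in bin 2; 10 remain.
Put 24 in bin 3; 6 remain.
Put 2 in bin 3; 4 remain.
Put 8 in bin 2; 2 remain.
Put 21 in bin 4; 9 remain.
Put 10 in bin 5; 20 remain.
Put 16 in bin 5; 4 remain.
Put 16 in bin 6; 14 remain.
Put 23 in bin 7; 7 remain.
Put 23 in bin 8; 7 remain.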